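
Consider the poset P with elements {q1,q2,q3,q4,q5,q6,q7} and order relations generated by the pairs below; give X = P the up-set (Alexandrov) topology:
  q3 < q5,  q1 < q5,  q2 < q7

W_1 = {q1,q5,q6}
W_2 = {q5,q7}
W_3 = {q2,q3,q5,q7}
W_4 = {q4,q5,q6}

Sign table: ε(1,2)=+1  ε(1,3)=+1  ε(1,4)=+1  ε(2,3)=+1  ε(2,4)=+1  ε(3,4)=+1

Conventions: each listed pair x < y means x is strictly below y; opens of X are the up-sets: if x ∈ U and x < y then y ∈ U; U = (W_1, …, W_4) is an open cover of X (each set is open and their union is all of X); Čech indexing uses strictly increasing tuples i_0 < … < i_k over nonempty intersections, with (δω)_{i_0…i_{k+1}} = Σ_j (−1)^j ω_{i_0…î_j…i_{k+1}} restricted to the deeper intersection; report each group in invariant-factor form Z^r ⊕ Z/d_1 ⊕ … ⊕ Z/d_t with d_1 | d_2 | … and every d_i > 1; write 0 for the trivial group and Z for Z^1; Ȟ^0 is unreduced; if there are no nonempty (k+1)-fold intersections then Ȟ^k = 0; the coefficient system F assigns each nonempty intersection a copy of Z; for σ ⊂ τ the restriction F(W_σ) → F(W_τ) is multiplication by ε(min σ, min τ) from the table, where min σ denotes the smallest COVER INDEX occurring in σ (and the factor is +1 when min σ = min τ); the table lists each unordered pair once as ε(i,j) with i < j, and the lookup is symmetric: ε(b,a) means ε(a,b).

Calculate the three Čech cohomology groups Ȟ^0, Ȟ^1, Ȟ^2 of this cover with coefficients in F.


nerve of the cover:
  W12={q5} W13={q5} W14={q5,q6} W23={q5,q7} W24={q5} W34={q5}
  W123={q5} W124={q5} W134={q5} W234={q5}
  W1234={q5}
C dims 4,6,4,1; δ0: rk 3, SNF 1^3; δ1: rk 3, SNF 1^3; δ2: rk 1, SNF 1^1
Ȟ^0 = (4 − 3) − 0 = 1, so Ȟ^0 ≅ Z
Ȟ^1 = (6 − 3) − 3 = 0, so Ȟ^1 ≅ 0
Ȟ^2 = (4 − 1) − 3 = 0, so Ȟ^2 ≅ 0

Ȟ^0 = Z,  Ȟ^1 = 0,  Ȟ^2 = 0


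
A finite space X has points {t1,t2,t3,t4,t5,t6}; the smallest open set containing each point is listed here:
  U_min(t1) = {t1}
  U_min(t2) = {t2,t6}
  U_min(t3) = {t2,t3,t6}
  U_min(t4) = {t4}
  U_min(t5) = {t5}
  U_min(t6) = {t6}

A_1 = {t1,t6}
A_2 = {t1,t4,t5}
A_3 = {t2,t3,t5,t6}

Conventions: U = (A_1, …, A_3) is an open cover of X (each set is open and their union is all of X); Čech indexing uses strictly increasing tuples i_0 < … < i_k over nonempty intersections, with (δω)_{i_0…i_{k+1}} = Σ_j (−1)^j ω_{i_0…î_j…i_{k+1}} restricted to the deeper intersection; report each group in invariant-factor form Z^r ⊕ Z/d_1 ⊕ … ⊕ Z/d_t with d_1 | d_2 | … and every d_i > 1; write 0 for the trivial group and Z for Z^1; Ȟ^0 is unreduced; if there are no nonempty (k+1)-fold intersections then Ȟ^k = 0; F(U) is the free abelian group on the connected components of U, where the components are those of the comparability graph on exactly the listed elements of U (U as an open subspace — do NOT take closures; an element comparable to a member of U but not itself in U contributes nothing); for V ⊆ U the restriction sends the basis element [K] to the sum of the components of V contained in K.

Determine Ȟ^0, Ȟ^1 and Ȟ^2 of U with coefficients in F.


Ȟ^0 = Z^4,  Ȟ^1 = 0,  Ȟ^2 = 0

nonempty overlaps:
  A12={t1} A13={t6} A23={t5}
components per intersection:
  A1: {t1} {t6}
  A2: {t1} {t4} {t5}
  A3: {t2,t3,t6} {t5}
  A12: {t1}
  A13: {t6}
  A23: {t5}
C dims 7,3; δ0: rk 3, SNF 1^3
degree 0: 7−3−0 = 4 → Ȟ^0 ≅ Z^4
degree 1: 3−0−3 = 0 → Ȟ^1 ≅ 0
degree 2: 0−0−0 = 0 → Ȟ^2 ≅ 0


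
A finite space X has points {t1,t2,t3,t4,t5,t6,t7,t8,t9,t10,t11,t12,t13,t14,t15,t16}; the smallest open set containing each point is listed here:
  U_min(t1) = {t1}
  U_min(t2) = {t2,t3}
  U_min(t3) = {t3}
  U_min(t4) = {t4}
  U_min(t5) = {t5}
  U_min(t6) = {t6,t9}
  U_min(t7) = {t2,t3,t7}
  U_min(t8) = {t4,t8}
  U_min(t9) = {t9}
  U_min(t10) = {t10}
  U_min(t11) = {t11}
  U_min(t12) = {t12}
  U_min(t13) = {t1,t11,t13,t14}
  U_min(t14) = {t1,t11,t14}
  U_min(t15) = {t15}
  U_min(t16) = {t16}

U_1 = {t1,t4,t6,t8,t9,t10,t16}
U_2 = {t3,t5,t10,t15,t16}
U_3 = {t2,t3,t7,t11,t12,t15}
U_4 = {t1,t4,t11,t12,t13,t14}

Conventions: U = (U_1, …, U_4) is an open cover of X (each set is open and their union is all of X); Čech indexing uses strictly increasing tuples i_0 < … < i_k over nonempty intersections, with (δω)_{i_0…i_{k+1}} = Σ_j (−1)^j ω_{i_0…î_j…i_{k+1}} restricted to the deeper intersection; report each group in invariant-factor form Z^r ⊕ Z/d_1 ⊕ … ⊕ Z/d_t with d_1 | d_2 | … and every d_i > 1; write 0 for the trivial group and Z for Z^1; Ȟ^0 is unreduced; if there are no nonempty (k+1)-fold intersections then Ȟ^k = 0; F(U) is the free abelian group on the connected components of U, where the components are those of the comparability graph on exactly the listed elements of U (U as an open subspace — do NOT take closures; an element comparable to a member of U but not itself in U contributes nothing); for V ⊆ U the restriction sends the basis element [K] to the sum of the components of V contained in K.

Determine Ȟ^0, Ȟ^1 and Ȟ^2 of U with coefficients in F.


Ȟ^0 ≅ Z^9,  Ȟ^1 ≅ 0,  Ȟ^2 ≅ 0

nonempty intersections:
  U12={t10,t16} U14={t1,t4} U23={t3,t15} U34={t11,t12}
components per intersection:
  U1: {t1} {t4,t8} {t6,t9} {t10} {t16}
  U2: {t3} {t5} {t10} {t15} {t16}
  U3: {t2,t3,t7} {t11} {t12} {t15}
  U4: {t1,t11,t13,t14} {t4} {t12}
  U12: {t10} {t16}
  U14: {t1} {t4}
  U23: {t3} {t15}
  U34: {t11} {t12}
C dims 17,8; δ0: rk 8, SNF 1^8
Ȟ^0: (17−8)−0=9 ⇒ Z^9
Ȟ^1: (8−0)−8=0 ⇒ 0
Ȟ^2: (0−0)−0=0 ⇒ 0


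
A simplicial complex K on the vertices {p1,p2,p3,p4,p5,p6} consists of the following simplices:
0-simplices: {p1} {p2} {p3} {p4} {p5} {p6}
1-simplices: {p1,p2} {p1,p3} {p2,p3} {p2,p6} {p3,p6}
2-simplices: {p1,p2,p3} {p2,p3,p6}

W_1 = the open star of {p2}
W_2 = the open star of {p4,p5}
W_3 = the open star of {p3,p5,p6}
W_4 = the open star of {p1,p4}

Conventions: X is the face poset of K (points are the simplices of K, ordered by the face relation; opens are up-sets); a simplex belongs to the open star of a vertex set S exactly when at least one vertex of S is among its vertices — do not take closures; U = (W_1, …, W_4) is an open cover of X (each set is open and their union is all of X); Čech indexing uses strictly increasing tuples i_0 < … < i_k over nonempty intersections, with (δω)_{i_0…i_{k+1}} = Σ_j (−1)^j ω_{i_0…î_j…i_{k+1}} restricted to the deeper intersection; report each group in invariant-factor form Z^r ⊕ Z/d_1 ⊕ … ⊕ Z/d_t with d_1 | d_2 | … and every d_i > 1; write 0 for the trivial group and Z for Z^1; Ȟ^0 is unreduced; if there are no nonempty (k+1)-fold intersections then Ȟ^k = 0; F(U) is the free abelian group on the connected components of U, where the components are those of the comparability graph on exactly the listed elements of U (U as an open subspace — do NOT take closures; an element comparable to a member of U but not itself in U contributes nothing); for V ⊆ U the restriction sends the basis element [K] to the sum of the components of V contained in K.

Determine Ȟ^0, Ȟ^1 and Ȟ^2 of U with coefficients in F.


cover nerve:
  W1={{p2},{p1,p2},{p2,p3},{p2,p6},{p1,p2,p3},{p2,p3,p6}} W2={{p4},{p5}} W3={{p3},{p5},{p6},{p1,p3},{p2,p3},{p2,p6},{p3,p6},{p1,p2,p3},{p2,p3,p6}} W4={{p1},{p4},{p1,p2},{p1,p3},{p1,p2,p3}}
  W13={{p2,p3},{p2,p6},{p1,p2,p3},{p2,p3,p6}} W14={{p1,p2},{p1,p2,p3}} W23={{p5}} W24={{p4}} W34={{p1,p3},{p1,p2,p3}}
  W134={{p1,p2,p3}}
components per intersection:
  W1: {{p2},{p1,p2},{p2,p3},{p2,p6},{p1,p2,p3},{p2,p3,p6}}
  W2: {{p4}} {{p5}}
  W3: {{p3},{p6},{p1,p3},{p2,p3},{p2,p6},{p3,p6},{p1,p2,p3},{p2,p3,p6}} {{p5}}
  W4: {{p1},{p1,p2},{p1,p3},{p1,p2,p3}} {{p4}}
  W13: {{p2,p3},{p2,p6},{p1,p2,p3},{p2,p3,p6}}
  W14: {{p1,p2},{p1,p2,p3}}
  W23: {{p5}}
  W24: {{p4}}
  W34: {{p1,p3},{p1,p2,p3}}
  W134: {{p1,p2,p3}}
C dims 7,5,1; δ0: rk 4, SNF 1^4; δ1: rk 1, SNF 1^1
Ȟ^0: (7−4)−0=3 ⇒ Z^3
Ȟ^1: (5−1)−4=0 ⇒ 0
Ȟ^2: (1−0)−1=0 ⇒ 0

Ȟ^0 = Z^3,  Ȟ^1 = 0,  Ȟ^2 = 0


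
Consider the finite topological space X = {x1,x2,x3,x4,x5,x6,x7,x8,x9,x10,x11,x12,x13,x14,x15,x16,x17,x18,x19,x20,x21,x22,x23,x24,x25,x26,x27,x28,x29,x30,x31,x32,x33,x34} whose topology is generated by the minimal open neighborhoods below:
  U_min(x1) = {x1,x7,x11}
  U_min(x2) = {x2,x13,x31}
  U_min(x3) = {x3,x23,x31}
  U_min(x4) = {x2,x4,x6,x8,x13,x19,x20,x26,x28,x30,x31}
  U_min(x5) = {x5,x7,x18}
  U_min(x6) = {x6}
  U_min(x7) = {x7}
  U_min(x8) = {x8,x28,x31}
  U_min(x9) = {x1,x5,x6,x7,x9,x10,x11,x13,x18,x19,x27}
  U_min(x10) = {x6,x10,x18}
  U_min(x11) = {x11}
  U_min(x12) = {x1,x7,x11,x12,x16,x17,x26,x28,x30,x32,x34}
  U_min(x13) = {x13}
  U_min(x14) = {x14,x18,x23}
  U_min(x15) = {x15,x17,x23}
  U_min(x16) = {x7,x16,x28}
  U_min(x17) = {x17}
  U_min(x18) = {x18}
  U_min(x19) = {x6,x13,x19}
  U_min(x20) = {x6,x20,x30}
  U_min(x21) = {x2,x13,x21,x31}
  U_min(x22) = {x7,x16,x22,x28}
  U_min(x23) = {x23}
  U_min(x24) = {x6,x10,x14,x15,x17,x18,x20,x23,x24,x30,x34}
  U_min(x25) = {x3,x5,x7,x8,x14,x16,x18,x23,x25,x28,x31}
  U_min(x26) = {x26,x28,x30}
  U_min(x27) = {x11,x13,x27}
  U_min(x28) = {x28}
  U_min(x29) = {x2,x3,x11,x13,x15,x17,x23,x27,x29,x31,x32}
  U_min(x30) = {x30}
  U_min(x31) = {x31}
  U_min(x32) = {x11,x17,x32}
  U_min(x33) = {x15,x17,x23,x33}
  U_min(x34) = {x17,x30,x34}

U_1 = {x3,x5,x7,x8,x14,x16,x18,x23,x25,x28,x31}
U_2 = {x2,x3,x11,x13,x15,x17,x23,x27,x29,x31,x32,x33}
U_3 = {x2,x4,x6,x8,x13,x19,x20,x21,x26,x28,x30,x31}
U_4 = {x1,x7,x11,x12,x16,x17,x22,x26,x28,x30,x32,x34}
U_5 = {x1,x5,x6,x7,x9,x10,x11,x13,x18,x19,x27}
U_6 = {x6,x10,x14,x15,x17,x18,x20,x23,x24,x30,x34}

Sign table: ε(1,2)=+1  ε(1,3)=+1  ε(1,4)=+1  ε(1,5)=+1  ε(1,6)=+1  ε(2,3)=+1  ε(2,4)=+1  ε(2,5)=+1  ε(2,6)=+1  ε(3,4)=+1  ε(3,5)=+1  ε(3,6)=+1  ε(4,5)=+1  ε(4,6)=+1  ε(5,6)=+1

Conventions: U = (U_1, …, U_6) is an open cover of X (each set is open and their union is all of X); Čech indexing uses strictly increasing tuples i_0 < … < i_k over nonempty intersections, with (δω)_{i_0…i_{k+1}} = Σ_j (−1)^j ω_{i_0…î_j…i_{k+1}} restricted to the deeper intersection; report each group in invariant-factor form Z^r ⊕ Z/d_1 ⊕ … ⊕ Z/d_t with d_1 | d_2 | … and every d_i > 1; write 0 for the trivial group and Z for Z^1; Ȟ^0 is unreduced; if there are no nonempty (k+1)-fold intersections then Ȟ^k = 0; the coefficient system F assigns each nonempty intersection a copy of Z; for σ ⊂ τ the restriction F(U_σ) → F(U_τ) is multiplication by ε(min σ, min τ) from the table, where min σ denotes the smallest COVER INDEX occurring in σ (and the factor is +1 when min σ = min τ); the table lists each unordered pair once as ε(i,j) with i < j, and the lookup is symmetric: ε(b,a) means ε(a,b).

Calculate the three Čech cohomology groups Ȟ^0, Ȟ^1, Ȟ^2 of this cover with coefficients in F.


Ȟ^0 = Z, Ȟ^1 = 0, Ȟ^2 = Z/2

nonempty intersections:
  U12={x3,x23,x31} U13={x8,x28,x31} U14={x7,x16,x28} U15={x5,x7,x18} U16={x14,x18,x23} U23={x2,x13,x31} U24={x11,x17,x32} U25={x11,x13,x27} U26={x15,x17,x23} U34={x26,x28,x30} U35={x6,x13,x19} U36={x6,x20,x30} U45={x1,x7,x11} U46={x17,x30,x34} U56={x6,x10,x18}
  U123={x31} U126={x23} U134={x28} U145={x7} U156={x18} U235={x13} U245={x11} U246={x17} U346={x30} U356={x6}
C dims 6,15,10; δ0: rk 5, SNF 1^5; δ1: rk 10, SNF 1^9·2
Ȟ^0: (6−5)−0=1 ⇒ Z
Ȟ^1: (15−10)−5=0 ⇒ 0
Ȟ^2: (10−0)−10=0 plus torsion [2] ⇒ Z/2


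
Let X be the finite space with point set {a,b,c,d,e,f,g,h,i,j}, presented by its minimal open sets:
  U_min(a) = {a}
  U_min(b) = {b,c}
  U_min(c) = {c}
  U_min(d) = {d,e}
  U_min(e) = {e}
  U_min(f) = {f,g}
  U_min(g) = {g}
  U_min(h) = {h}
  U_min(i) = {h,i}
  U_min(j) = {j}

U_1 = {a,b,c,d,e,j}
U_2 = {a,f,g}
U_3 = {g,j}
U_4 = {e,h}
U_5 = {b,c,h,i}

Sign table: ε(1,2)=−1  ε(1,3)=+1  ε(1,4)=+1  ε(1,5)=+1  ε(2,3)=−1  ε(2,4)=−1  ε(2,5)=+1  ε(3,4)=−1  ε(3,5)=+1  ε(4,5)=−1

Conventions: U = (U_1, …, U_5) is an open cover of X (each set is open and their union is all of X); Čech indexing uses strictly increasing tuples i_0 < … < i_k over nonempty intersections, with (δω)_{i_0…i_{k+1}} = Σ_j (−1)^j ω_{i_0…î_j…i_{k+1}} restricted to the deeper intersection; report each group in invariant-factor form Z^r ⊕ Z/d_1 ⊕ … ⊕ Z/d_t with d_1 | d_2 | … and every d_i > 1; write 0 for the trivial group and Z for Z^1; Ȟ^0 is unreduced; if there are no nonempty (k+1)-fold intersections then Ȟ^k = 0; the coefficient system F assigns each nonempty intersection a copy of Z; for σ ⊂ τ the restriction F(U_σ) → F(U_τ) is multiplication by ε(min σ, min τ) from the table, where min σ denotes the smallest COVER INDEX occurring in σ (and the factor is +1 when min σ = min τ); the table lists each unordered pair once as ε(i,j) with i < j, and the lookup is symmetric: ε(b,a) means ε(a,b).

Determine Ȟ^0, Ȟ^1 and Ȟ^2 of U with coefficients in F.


nerve simplices:
  U12={a} U13={j} U14={e} U15={b,c} U23={g} U45={h}
C dims 5,6; δ0: rk 5, SNF 1^4·2
degree 0: 5−5−0 = 0 → Ȟ^0 ≅ 0
degree 1: 6−0−5 = 1 plus torsion [2] → Ȟ^1 ≅ Z ⊕ Z/2
degree 2: 0−0−0 = 0 → Ȟ^2 ≅ 0

Ȟ^0(U;F) ≅ 0, Ȟ^1(U;F) ≅ Z ⊕ Z/2 and Ȟ^2(U;F) ≅ 0


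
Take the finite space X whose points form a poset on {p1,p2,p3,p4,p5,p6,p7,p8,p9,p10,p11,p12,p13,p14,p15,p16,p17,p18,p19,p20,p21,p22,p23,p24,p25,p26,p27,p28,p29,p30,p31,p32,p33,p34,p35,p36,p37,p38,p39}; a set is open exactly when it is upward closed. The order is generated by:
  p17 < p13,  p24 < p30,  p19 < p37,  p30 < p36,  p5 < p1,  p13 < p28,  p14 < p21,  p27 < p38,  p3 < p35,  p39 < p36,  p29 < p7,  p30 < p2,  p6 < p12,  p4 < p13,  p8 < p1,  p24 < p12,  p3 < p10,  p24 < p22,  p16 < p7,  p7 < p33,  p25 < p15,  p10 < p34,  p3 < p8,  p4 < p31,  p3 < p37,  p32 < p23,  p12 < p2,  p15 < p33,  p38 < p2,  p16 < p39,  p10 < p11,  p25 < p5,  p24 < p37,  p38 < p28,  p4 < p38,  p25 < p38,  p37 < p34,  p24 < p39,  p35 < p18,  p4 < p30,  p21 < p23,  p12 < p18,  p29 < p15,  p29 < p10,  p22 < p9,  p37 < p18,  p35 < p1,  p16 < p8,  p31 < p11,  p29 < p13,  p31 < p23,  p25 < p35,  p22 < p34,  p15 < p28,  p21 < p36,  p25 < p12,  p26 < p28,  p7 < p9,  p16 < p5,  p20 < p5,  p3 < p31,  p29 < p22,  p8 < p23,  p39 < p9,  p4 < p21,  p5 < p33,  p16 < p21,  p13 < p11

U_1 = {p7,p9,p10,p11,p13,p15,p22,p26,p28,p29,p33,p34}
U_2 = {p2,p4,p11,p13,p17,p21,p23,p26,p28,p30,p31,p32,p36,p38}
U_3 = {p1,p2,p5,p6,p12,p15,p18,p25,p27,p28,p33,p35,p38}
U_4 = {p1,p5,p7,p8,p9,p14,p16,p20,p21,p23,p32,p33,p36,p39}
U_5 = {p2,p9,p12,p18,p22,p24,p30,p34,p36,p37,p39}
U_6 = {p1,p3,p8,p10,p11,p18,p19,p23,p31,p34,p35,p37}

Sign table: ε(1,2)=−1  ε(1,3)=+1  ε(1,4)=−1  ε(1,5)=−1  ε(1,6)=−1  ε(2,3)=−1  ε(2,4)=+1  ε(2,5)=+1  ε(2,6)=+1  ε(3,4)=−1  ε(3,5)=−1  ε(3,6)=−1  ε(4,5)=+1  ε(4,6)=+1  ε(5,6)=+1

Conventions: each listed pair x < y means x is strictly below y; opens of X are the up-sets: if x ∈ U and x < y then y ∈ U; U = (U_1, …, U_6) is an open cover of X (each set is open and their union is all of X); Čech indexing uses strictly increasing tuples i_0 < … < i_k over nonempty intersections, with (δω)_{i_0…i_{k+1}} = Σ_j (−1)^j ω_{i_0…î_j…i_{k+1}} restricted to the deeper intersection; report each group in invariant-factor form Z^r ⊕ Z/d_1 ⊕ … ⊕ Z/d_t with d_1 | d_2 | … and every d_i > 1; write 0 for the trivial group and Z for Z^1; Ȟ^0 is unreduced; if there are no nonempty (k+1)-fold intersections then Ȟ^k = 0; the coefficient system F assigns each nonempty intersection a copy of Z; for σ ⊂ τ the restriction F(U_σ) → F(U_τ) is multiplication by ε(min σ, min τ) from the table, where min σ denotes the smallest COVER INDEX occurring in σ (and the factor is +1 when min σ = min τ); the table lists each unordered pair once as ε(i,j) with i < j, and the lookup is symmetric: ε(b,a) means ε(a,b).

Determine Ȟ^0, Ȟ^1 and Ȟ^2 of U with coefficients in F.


Ȟ^0(U;F) ≅ Z, Ȟ^1(U;F) ≅ 0 and Ȟ^2(U;F) ≅ Z/2

nerve of the cover:
  U12={p11,p13,p26,p28} U13={p15,p28,p33} U14={p7,p9,p33} U15={p9,p22,p34} U16={p10,p11,p34} U23={p2,p28,p38} U24={p21,p23,p32,p36} U25={p2,p30,p36} U26={p11,p23,p31} U34={p1,p5,p33} U35={p2,p12,p18} U36={p1,p18,p35} U45={p9,p36,p39} U46={p1,p8,p23} U56={p18,p34,p37}
  U123={p28} U126={p11} U134={p33} U145={p9} U156={p34} U235={p2} U245={p36} U246={p23} U346={p1} U356={p18}
C dims 6,15,10; δ0: rk 5, SNF 1^5; δ1: rk 10, SNF 1^9·2
Ȟ^0 = (6 − 5) − 0 = 1, so Ȟ^0 ≅ Z
Ȟ^1 = (15 − 10) − 5 = 0, so Ȟ^1 ≅ 0
Ȟ^2 = (10 − 0) − 10 = 0 plus torsion [2], so Ȟ^2 ≅ Z/2


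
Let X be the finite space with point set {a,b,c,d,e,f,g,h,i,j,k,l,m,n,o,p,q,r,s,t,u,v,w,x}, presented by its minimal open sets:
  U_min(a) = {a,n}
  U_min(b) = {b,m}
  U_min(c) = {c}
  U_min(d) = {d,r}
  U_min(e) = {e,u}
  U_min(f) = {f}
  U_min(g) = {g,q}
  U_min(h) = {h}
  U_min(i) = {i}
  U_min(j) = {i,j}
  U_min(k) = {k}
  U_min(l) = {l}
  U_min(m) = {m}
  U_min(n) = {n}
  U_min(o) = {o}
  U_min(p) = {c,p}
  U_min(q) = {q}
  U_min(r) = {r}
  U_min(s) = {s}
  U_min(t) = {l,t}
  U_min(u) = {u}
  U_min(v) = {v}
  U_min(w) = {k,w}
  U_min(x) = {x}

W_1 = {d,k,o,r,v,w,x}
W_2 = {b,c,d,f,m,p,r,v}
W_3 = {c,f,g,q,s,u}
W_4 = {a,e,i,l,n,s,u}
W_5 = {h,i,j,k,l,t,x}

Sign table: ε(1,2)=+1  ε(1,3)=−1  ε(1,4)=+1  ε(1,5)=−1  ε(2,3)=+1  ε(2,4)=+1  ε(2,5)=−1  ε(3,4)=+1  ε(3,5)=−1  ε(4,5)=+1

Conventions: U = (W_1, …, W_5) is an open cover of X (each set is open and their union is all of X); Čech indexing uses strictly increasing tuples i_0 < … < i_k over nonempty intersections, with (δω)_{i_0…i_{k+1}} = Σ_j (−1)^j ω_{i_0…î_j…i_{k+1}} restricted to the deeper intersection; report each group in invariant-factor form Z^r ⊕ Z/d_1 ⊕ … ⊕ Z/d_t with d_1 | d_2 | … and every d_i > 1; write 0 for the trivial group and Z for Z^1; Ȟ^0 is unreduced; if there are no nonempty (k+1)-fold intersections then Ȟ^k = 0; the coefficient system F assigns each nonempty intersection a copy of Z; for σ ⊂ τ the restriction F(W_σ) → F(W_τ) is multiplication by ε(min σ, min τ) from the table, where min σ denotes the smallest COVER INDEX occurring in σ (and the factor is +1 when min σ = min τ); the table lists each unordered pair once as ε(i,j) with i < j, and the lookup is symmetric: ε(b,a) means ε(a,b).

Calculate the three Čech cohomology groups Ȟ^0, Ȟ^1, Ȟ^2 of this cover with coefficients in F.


cover nerve:
  W12={d,r,v} W15={k,x} W23={c,f} W34={s,u} W45={i,l}
C dims 5,5; δ0: rk 5, SNF 1^4·2
Ȟ^0: (5−5)−0=0 ⇒ 0
Ȟ^1: (5−0)−5=0 plus torsion [2] ⇒ Z/2
Ȟ^2: (0−0)−0=0 ⇒ 0

Ȟ^0 = 0,  Ȟ^1 = Z/2,  Ȟ^2 = 0


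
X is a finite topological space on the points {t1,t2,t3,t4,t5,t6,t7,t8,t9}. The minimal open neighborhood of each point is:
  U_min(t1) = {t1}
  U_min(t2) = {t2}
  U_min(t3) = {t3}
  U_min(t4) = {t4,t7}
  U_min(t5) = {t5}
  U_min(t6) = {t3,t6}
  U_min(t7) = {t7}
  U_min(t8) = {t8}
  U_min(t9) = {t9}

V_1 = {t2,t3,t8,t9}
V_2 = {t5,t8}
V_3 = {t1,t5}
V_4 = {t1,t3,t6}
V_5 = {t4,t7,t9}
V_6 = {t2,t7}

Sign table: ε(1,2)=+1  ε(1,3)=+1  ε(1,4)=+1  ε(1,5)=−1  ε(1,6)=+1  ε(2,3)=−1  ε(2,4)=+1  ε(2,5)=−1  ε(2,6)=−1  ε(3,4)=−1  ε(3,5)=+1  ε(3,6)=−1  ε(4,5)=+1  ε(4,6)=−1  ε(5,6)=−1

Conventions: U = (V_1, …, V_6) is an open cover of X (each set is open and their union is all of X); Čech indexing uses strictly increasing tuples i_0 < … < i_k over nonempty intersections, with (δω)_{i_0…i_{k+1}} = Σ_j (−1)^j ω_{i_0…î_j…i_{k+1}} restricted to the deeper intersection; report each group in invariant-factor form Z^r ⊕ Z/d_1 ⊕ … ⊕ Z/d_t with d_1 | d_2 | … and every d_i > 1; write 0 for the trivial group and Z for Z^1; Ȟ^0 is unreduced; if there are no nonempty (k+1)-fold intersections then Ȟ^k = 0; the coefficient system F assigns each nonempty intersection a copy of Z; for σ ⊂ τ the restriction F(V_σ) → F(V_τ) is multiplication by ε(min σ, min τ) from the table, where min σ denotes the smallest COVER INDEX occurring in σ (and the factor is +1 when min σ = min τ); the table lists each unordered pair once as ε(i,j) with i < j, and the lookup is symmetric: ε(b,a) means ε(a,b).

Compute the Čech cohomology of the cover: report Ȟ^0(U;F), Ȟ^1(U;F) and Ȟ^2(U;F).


Ȟ^0(U;F) ≅ Z,  Ȟ^1(U;F) ≅ Z^2,  Ȟ^2(U;F) ≅ 0

nonempty intersections:
  V12={t8} V14={t3} V15={t9} V16={t2} V23={t5} V34={t1} V56={t7}
C dims 6,7; δ0: rk 5, SNF 1^5
Ȟ^0: (6−5)−0=1 ⇒ Z
Ȟ^1: (7−0)−5=2 ⇒ Z^2
Ȟ^2: (0−0)−0=0 ⇒ 0


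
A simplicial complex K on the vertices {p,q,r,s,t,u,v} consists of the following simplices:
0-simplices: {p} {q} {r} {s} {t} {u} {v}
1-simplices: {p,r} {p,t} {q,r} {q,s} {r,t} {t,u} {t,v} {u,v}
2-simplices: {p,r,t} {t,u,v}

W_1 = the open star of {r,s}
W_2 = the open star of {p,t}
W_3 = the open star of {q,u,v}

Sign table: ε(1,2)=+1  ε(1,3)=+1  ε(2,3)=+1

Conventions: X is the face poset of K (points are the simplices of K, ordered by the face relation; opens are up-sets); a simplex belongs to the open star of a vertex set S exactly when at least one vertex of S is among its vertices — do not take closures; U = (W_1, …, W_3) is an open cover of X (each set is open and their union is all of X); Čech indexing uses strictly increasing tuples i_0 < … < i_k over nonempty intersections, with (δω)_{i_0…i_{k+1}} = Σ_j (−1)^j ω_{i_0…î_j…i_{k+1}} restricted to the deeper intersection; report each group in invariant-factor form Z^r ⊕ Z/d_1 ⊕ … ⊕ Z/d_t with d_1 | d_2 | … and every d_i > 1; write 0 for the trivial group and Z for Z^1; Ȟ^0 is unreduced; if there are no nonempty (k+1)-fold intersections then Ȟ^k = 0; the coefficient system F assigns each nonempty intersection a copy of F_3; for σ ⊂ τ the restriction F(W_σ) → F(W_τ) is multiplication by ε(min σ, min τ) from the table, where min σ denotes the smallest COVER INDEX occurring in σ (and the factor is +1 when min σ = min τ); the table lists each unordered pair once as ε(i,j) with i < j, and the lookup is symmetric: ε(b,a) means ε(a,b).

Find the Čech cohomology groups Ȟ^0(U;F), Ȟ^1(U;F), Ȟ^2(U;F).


Ȟ^0 = Z/3, Ȟ^1 = Z/3, Ȟ^2 = 0

nonempty intersections:
  W1={{r},{s},{p,r},{q,r},{q,s},{r,t},{p,r,t}} W2={{p},{t},{p,r},{p,t},{r,t},{t,u},{t,v},{p,r,t},{t,u,v}} W3={{q},{u},{v},{q,r},{q,s},{t,u},{t,v},{u,v},{t,u,v}}
  W12={{p,r},{r,t},{p,r,t}} W13={{q,r},{q,s}} W23={{t,u},{t,v},{t,u,v}}
C dims 3,3; δ0: rk_F3 2
Ȟ^0: (3−2)−0=1 ⇒ Z/3
Ȟ^1: (3−0)−2=1 ⇒ Z/3
Ȟ^2: (0−0)−0=0 ⇒ 0


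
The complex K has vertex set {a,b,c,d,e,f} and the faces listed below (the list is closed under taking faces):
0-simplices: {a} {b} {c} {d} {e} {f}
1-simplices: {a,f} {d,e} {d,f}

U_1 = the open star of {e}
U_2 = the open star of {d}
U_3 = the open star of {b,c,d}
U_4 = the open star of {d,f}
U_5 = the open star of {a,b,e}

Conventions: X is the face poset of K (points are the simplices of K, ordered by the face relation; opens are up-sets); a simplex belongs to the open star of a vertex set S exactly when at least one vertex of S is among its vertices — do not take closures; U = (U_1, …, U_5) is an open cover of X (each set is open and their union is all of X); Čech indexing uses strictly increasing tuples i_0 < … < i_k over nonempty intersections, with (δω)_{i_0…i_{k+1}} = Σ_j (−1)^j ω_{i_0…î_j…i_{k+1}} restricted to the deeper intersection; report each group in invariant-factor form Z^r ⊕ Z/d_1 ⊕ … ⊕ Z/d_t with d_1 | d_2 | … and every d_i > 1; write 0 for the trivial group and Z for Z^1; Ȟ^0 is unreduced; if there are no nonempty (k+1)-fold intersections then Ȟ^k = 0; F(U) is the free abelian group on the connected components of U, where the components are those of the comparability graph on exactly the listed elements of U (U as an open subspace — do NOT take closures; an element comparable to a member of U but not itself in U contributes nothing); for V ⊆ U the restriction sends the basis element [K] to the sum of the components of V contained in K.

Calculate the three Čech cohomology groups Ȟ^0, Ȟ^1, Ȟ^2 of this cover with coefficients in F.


cover nerve:
  U1={{e},{d,e}} U2={{d},{d,e},{d,f}} U3={{b},{c},{d},{d,e},{d,f}} U4={{d},{f},{a,f},{d,e},{d,f}} U5={{a},{b},{e},{a,f},{d,e}}
  U12={{d,e}} U13={{d,e}} U14={{d,e}} U15={{e},{d,e}} U23={{d},{d,e},{d,f}} U24={{d},{d,e},{d,f}} U25={{d,e}} U34={{d},{d,e},{d,f}} U35={{b},{d,e}} U45={{a,f},{d,e}}
  U123={{d,e}} U124={{d,e}} U125={{d,e}} U134={{d,e}} U135={{d,e}} U145={{d,e}} U234={{d},{d,e},{d,f}} U235={{d,e}} U245={{d,e}} U345={{d,e}}
  U1234={{d,e}} U1235={{d,e}} U1245={{d,e}} U1345={{d,e}} U2345={{d,e}}
  U12345={{d,e}}
components per intersection:
  U1: {{e},{d,e}}
  U2: {{d},{d,e},{d,f}}
  U3: {{b}} {{c}} {{d},{d,e},{d,f}}
  U4: {{d},{f},{a,f},{d,e},{d,f}}
  U5: {{a},{a,f}} {{b}} {{e},{d,e}}
  U12: {{d,e}}
  U13: {{d,e}}
  U14: {{d,e}}
  U15: {{e},{d,e}}
  U23: {{d},{d,e},{d,f}}
  U24: {{d},{d,e},{d,f}}
  U25: {{d,e}}
  U34: {{d},{d,e},{d,f}}
  U35: {{b}} {{d,e}}
  U45: {{a,f}} {{d,e}}
  U123: {{d,e}}
  U124: {{d,e}}
  U125: {{d,e}}
  U134: {{d,e}}
  U135: {{d,e}}
  U145: {{d,e}}
  U234: {{d},{d,e},{d,f}}
  U235: {{d,e}}
  U245: {{d,e}}
  U345: {{d,e}}
  U1234: {{d,e}}
  U1235: {{d,e}}
  U1245: {{d,e}}
  U1345: {{d,e}}
  U2345: {{d,e}}
  U12345: {{d,e}}
C dims 9,12,10,5; δ0: rk 6, SNF 1^6; δ1: rk 6, SNF 1^6; δ2: rk 4, SNF 1^4
Ȟ^0: (9−6)−0=3 ⇒ Z^3
Ȟ^1: (12−6)−6=0 ⇒ 0
Ȟ^2: (10−4)−6=0 ⇒ 0

Ȟ^0(U;F) ≅ Z^3, Ȟ^1(U;F) ≅ 0, Ȟ^2(U;F) ≅ 0


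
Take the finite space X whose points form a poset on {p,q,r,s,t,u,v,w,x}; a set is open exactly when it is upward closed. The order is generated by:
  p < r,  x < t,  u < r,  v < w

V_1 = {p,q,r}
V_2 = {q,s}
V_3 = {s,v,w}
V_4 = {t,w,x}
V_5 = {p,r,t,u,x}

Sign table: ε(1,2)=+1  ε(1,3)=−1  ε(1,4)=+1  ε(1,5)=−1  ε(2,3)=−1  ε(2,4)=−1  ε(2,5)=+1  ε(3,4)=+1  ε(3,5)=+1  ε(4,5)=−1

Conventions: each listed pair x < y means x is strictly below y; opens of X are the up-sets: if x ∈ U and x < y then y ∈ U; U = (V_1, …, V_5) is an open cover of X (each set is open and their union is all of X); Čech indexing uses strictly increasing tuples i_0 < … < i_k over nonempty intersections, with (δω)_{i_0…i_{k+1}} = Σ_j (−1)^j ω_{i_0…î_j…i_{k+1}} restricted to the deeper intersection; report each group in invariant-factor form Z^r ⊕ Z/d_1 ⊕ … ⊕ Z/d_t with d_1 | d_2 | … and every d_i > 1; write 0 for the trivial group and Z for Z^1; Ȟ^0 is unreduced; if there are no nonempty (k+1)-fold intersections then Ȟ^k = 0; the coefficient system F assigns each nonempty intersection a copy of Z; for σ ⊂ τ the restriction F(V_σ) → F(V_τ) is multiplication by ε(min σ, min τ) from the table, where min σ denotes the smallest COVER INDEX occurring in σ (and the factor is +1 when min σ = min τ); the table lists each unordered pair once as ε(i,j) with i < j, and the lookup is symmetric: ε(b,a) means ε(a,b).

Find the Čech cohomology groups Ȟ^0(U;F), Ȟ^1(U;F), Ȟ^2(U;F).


nerve simplices:
  V12={q} V15={p,r} V23={s} V34={w} V45={t,x}
C dims 5,5; δ0: rk 5, SNF 1^4·2
degree 0: 5−5−0 = 0 → Ȟ^0 ≅ 0
degree 1: 5−0−5 = 0 plus torsion [2] → Ȟ^1 ≅ Z/2
degree 2: 0−0−0 = 0 → Ȟ^2 ≅ 0

Ȟ^0 = 0,  Ȟ^1 = Z/2,  Ȟ^2 = 0


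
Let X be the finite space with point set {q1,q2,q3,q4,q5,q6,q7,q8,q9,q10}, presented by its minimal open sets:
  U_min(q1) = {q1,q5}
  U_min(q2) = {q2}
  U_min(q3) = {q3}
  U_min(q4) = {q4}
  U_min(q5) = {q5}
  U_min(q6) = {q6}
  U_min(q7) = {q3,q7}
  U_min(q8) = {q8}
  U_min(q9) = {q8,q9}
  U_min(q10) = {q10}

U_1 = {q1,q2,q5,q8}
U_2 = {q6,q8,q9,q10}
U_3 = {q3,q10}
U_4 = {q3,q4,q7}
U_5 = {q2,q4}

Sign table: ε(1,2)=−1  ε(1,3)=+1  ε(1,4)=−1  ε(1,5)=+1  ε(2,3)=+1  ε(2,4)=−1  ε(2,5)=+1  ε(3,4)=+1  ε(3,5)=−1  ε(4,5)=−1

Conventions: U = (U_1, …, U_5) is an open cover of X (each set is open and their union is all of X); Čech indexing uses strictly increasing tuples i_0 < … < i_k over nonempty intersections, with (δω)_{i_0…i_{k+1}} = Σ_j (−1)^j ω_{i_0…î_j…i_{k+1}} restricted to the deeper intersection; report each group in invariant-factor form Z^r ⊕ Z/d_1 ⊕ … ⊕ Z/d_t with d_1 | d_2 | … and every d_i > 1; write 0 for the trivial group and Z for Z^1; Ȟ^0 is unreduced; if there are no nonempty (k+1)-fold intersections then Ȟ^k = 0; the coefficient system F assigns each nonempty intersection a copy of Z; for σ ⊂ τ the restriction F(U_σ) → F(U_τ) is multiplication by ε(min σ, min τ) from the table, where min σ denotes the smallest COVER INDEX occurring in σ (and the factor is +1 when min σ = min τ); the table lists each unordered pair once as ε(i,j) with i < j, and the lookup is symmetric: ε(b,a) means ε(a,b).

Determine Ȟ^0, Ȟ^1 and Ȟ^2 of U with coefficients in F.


Ȟ^0 = Z, Ȟ^1 = Z and Ȟ^2 = 0

nerve simplices:
  U12={q8} U15={q2} U23={q10} U34={q3} U45={q4}
C dims 5,5; δ0: rk 4, SNF 1^4
degree 0: 5−4−0 = 1 → Ȟ^0 ≅ Z
degree 1: 5−0−4 = 1 → Ȟ^1 ≅ Z
degree 2: 0−0−0 = 0 → Ȟ^2 ≅ 0


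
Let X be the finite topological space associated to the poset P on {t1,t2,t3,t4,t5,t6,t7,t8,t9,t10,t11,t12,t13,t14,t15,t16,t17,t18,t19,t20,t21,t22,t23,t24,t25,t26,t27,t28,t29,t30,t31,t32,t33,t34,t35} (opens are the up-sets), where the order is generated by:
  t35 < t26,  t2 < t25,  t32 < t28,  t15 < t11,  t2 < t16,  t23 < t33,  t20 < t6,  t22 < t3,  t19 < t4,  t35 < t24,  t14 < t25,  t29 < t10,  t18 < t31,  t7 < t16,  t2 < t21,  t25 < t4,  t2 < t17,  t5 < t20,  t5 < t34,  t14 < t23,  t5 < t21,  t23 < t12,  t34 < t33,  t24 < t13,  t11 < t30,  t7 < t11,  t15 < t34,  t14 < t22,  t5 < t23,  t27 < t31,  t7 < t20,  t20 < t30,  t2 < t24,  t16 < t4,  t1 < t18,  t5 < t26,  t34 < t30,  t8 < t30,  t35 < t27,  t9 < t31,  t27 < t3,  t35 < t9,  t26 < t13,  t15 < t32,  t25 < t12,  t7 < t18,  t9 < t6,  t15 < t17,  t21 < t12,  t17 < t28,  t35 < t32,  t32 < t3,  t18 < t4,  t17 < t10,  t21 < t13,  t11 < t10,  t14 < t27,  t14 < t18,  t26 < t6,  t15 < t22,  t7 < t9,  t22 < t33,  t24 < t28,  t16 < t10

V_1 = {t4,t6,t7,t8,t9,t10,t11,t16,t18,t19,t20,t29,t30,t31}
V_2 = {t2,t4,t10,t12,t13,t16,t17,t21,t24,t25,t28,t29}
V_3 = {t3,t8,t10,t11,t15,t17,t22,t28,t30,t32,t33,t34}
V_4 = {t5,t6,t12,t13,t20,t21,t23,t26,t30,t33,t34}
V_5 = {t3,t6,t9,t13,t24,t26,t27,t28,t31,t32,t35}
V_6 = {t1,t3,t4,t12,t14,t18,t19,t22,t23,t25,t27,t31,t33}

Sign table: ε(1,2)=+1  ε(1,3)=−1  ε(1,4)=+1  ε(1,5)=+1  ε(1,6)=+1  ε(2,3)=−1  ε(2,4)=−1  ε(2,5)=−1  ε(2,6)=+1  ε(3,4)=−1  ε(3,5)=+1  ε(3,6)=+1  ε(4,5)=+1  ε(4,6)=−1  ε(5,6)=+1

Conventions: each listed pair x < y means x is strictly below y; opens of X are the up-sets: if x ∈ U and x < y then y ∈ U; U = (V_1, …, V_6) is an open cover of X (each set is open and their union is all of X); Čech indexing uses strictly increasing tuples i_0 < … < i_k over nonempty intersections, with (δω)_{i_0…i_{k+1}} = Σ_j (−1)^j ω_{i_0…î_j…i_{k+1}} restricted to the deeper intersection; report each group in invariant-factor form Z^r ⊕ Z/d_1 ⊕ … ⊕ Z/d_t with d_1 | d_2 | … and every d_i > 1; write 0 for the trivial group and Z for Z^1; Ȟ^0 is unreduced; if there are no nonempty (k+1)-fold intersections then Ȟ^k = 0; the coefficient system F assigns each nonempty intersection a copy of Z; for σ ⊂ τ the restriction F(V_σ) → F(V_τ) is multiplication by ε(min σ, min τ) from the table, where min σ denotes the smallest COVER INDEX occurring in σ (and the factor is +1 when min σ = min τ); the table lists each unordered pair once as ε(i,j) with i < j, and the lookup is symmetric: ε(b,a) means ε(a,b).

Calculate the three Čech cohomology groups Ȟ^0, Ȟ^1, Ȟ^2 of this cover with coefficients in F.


Ȟ^0(U;F) ≅ 0, Ȟ^1(U;F) ≅ Z/2, Ȟ^2(U;F) ≅ Z

nerve of the cover:
  V12={t4,t10,t16,t29} V13={t8,t10,t11,t30} V14={t6,t20,t30} V15={t6,t9,t31} V16={t4,t18,t19,t31} V23={t10,t17,t28} V24={t12,t13,t21} V25={t13,t24,t28} V26={t4,t12,t25} V34={t30,t33,t34} V35={t3,t28,t32} V36={t3,t22,t33} V45={t6,t13,t26} V46={t12,t23,t33} V56={t3,t27,t31}
  V123={t10} V126={t4} V134={t30} V145={t6} V156={t31} V235={t28} V245={t13} V246={t12} V346={t33} V356={t3}
C dims 6,15,10; δ0: rk 6, SNF 1^5·2; δ1: rk 9, SNF 1^9
Ȟ^0 = (6 − 6) − 0 = 0, so Ȟ^0 ≅ 0
Ȟ^1 = (15 − 9) − 6 = 0 plus torsion [2], so Ȟ^1 ≅ Z/2
Ȟ^2 = (10 − 0) − 9 = 1, so Ȟ^2 ≅ Z


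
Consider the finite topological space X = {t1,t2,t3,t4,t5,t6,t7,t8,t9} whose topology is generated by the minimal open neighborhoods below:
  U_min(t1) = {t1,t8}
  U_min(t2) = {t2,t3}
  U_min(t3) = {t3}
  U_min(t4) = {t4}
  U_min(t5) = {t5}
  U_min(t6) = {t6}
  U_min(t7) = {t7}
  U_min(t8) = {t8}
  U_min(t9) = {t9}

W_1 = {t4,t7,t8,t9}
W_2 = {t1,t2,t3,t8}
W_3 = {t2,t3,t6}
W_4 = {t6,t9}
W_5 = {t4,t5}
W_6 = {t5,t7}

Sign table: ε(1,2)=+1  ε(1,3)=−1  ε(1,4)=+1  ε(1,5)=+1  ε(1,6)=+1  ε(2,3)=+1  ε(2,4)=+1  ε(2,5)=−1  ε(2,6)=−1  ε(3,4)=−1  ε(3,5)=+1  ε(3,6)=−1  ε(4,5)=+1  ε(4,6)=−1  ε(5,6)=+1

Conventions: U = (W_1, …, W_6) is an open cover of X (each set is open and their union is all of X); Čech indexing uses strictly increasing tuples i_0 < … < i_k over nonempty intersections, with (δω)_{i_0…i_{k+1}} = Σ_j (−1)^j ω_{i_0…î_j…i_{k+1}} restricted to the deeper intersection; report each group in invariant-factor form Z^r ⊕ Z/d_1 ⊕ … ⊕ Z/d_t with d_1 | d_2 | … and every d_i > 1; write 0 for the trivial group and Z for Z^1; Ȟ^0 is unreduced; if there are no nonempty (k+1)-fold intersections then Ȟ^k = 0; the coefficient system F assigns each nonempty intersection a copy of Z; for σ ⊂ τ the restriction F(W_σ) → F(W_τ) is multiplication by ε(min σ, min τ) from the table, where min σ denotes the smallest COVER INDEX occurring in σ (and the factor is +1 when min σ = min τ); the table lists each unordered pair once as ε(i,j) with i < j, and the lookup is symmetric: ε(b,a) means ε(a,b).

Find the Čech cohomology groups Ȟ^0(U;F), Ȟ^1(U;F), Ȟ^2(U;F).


Ȟ^0 = 0; Ȟ^1 = Z ⊕ Z/2; Ȟ^2 = 0

intersection data:
  W12={t8} W14={t9} W15={t4} W16={t7} W23={t2,t3} W34={t6} W56={t5}
C dims 6,7; δ0: rk 6, SNF 1^5·2
Ȟ^0 = (6 − 6) − 0 = 0, so Ȟ^0 ≅ 0
Ȟ^1 = (7 − 0) − 6 = 1 plus torsion [2], so Ȟ^1 ≅ Z ⊕ Z/2
Ȟ^2 = (0 − 0) − 0 = 0, so Ȟ^2 ≅ 0


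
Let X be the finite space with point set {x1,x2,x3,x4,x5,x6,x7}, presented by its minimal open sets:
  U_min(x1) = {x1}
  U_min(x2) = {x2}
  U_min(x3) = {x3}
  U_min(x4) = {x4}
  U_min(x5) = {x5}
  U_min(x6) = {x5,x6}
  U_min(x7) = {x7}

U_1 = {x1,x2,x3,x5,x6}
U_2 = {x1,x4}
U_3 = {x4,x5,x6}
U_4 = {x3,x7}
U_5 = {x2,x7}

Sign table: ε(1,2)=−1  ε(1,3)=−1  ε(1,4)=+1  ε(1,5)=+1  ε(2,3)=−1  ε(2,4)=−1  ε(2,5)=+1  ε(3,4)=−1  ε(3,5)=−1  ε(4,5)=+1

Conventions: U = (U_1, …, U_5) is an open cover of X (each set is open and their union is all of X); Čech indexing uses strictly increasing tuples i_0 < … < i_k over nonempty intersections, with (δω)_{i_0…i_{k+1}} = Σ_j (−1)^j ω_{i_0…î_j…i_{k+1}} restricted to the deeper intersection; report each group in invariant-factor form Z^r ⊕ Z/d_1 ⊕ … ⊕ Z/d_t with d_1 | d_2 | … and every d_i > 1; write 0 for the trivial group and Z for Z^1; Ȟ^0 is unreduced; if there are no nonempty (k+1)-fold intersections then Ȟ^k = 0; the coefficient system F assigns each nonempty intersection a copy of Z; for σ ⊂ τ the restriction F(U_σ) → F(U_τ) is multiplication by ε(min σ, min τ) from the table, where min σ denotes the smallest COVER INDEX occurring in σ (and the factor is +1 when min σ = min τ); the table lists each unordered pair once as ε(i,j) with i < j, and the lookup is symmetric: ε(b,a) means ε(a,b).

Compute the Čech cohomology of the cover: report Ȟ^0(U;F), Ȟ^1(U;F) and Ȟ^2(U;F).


Ȟ^0 = 0,  Ȟ^1 = Z ⊕ Z/2,  Ȟ^2 = 0

cover nerve:
  U12={x1} U13={x5,x6} U14={x3} U15={x2} U23={x4} U45={x7}
C dims 5,6; δ0: rk 5, SNF 1^4·2
Ȟ^0: (5−5)−0=0 ⇒ 0
Ȟ^1: (6−0)−5=1 plus torsion [2] ⇒ Z ⊕ Z/2
Ȟ^2: (0−0)−0=0 ⇒ 0


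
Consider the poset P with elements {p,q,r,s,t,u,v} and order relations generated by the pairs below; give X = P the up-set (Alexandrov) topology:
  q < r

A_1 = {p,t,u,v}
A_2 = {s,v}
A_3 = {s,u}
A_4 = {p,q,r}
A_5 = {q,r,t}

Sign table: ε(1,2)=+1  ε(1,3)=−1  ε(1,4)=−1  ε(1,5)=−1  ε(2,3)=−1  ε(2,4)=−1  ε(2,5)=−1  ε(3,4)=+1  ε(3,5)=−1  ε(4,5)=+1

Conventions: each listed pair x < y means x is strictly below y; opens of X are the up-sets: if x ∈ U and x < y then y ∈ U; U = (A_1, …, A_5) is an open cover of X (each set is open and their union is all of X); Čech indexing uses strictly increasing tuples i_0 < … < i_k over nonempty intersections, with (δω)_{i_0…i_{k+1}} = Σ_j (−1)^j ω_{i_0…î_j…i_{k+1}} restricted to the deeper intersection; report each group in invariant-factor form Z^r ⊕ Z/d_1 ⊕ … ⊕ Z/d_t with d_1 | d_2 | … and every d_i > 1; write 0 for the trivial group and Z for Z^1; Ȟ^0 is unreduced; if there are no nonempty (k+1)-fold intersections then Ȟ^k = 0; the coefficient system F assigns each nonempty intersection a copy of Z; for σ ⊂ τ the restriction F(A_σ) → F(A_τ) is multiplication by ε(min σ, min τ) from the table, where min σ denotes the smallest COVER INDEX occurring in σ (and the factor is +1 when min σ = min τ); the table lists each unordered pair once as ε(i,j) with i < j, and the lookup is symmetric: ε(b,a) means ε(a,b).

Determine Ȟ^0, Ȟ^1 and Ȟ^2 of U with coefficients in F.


nerve simplices:
  A12={v} A13={u} A14={p} A15={t} A23={s} A45={q,r}
C dims 5,6; δ0: rk 4, SNF 1^4
degree 0: 5−4−0 = 1 → Ȟ^0 ≅ Z
degree 1: 6−0−4 = 2 → Ȟ^1 ≅ Z^2
degree 2: 0−0−0 = 0 → Ȟ^2 ≅ 0

Ȟ^0(U;F) ≅ Z, Ȟ^1(U;F) ≅ Z^2, Ȟ^2(U;F) ≅ 0


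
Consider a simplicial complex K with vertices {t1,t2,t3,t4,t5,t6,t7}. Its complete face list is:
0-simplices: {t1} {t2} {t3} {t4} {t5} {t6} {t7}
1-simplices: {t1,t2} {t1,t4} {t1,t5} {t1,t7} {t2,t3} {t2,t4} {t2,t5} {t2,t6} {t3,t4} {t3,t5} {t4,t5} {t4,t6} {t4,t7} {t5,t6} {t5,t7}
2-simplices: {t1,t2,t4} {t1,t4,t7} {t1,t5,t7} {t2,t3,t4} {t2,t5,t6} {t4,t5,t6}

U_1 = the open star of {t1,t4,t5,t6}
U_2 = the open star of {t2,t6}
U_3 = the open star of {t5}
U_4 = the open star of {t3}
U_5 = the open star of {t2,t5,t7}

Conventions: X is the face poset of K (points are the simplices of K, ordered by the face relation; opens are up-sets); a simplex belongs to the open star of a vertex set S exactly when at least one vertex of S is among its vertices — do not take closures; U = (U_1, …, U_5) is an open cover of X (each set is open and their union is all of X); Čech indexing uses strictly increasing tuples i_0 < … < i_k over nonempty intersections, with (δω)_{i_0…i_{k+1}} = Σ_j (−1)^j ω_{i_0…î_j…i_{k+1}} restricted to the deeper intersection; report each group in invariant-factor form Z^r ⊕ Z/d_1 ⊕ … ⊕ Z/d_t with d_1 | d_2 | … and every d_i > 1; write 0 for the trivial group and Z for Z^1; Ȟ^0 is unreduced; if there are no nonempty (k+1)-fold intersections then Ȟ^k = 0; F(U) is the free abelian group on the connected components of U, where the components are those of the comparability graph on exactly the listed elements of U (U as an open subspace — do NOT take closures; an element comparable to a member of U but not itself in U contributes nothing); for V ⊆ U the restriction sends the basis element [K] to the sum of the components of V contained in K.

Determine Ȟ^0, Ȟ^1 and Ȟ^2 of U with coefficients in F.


Ȟ^0 = Z, Ȟ^1 = Z^2 and Ȟ^2 = 0

nonempty overlaps:
  U1={{t1},{t4},{t5},{t6},{t1,t2},{t1,t4},{t1,t5},{t1,t7},{t2,t4},{t2,t5},{t2,t6},{t3,t4},{t3,t5},{t4,t5},{t4,t6},{t4,t7},{t5,t6},{t5,t7},{t1,t2,t4},{t1,t4,t7},{t1,t5,t7},{t2,t3,t4},{t2,t5,t6},{t4,t5,t6}} U2={{t2},{t6},{t1,t2},{t2,t3},{t2,t4},{t2,t5},{t2,t6},{t4,t6},{t5,t6},{t1,t2,t4},{t2,t3,t4},{t2,t5,t6},{t4,t5,t6}} U3={{t5},{t1,t5},{t2,t5},{t3,t5},{t4,t5},{t5,t6},{t5,t7},{t1,t5,t7},{t2,t5,t6},{t4,t5,t6}} U4={{t3},{t2,t3},{t3,t4},{t3,t5},{t2,t3,t4}} U5={{t2},{t5},{t7},{t1,t2},{t1,t5},{t1,t7},{t2,t3},{t2,t4},{t2,t5},{t2,t6},{t3,t5},{t4,t5},{t4,t7},{t5,t6},{t5,t7},{t1,t2,t4},{t1,t4,t7},{t1,t5,t7},{t2,t3,t4},{t2,t5,t6},{t4,t5,t6}}
  U12={{t6},{t1,t2},{t2,t4},{t2,t5},{t2,t6},{t4,t6},{t5,t6},{t1,t2,t4},{t2,t3,t4},{t2,t5,t6},{t4,t5,t6}} U13={{t5},{t1,t5},{t2,t5},{t3,t5},{t4,t5},{t5,t6},{t5,t7},{t1,t5,t7},{t2,t5,t6},{t4,t5,t6}} U14={{t3,t4},{t3,t5},{t2,t3,t4}} U15={{t5},{t1,t2},{t1,t5},{t1,t7},{t2,t4},{t2,t5},{t2,t6},{t3,t5},{t4,t5},{t4,t7},{t5,t6},{t5,t7},{t1,t2,t4},{t1,t4,t7},{t1,t5,t7},{t2,t3,t4},{t2,t5,t6},{t4,t5,t6}} U23={{t2,t5},{t5,t6},{t2,t5,t6},{t4,t5,t6}} U24={{t2,t3},{t2,t3,t4}} U25={{t2},{t1,t2},{t2,t3},{t2,t4},{t2,t5},{t2,t6},{t5,t6},{t1,t2,t4},{t2,t3,t4},{t2,t5,t6},{t4,t5,t6}} U34={{t3,t5}} U35={{t5},{t1,t5},{t2,t5},{t3,t5},{t4,t5},{t5,t6},{t5,t7},{t1,t5,t7},{t2,t5,t6},{t4,t5,t6}} U45={{t2,t3},{t3,t5},{t2,t3,t4}}
  U123={{t2,t5},{t5,t6},{t2,t5,t6},{t4,t5,t6}} U124={{t2,t3,t4}} U125={{t1,t2},{t2,t4},{t2,t5},{t2,t6},{t5,t6},{t1,t2,t4},{t2,t3,t4},{t2,t5,t6},{t4,t5,t6}} U134={{t3,t5}} U135={{t5},{t1,t5},{t2,t5},{t3,t5},{t4,t5},{t5,t6},{t5,t7},{t1,t5,t7},{t2,t5,t6},{t4,t5,t6}} U145={{t3,t5},{t2,t3,t4}} U235={{t2,t5},{t5,t6},{t2,t5,t6},{t4,t5,t6}} U245={{t2,t3},{t2,t3,t4}} U345={{t3,t5}}
  U1235={{t2,t5},{t5,t6},{t2,t5,t6},{t4,t5,t6}} U1245={{t2,t3,t4}} U1345={{t3,t5}}
components per intersection:
  U1: {{t1},{t4},{t5},{t6},{t1,t2},{t1,t4},{t1,t5},{t1,t7},{t2,t4},{t2,t5},{t2,t6},{t3,t4},{t3,t5},{t4,t5},{t4,t6},{t4,t7},{t5,t6},{t5,t7},{t1,t2,t4},{t1,t4,t7},{t1,t5,t7},{t2,t3,t4},{t2,t5,t6},{t4,t5,t6}}
  U2: {{t2},{t6},{t1,t2},{t2,t3},{t2,t4},{t2,t5},{t2,t6},{t4,t6},{t5,t6},{t1,t2,t4},{t2,t3,t4},{t2,t5,t6},{t4,t5,t6}}
  U3: {{t5},{t1,t5},{t2,t5},{t3,t5},{t4,t5},{t5,t6},{t5,t7},{t1,t5,t7},{t2,t5,t6},{t4,t5,t6}}
  U4: {{t3},{t2,t3},{t3,t4},{t3,t5},{t2,t3,t4}}
  U5: {{t2},{t5},{t7},{t1,t2},{t1,t5},{t1,t7},{t2,t3},{t2,t4},{t2,t5},{t2,t6},{t3,t5},{t4,t5},{t4,t7},{t5,t6},{t5,t7},{t1,t2,t4},{t1,t4,t7},{t1,t5,t7},{t2,t3,t4},{t2,t5,t6},{t4,t5,t6}}
  U12: {{t6},{t2,t5},{t2,t6},{t4,t6},{t5,t6},{t2,t5,t6},{t4,t5,t6}} {{t1,t2},{t2,t4},{t1,t2,t4},{t2,t3,t4}}
  U13: {{t5},{t1,t5},{t2,t5},{t3,t5},{t4,t5},{t5,t6},{t5,t7},{t1,t5,t7},{t2,t5,t6},{t4,t5,t6}}
  U14: {{t3,t4},{t2,t3,t4}} {{t3,t5}}
  U15: {{t5},{t1,t5},{t1,t7},{t2,t5},{t2,t6},{t3,t5},{t4,t5},{t4,t7},{t5,t6},{t5,t7},{t1,t4,t7},{t1,t5,t7},{t2,t5,t6},{t4,t5,t6}} {{t1,t2},{t2,t4},{t1,t2,t4},{t2,t3,t4}}
  U23: {{t2,t5},{t5,t6},{t2,t5,t6},{t4,t5,t6}}
  U24: {{t2,t3},{t2,t3,t4}}
  U25: {{t2},{t1,t2},{t2,t3},{t2,t4},{t2,t5},{t2,t6},{t5,t6},{t1,t2,t4},{t2,t3,t4},{t2,t5,t6},{t4,t5,t6}}
  U34: {{t3,t5}}
  U35: {{t5},{t1,t5},{t2,t5},{t3,t5},{t4,t5},{t5,t6},{t5,t7},{t1,t5,t7},{t2,t5,t6},{t4,t5,t6}}
  U45: {{t2,t3},{t2,t3,t4}} {{t3,t5}}
  U123: {{t2,t5},{t5,t6},{t2,t5,t6},{t4,t5,t6}}
  U124: {{t2,t3,t4}}
  U125: {{t1,t2},{t2,t4},{t1,t2,t4},{t2,t3,t4}} {{t2,t5},{t2,t6},{t5,t6},{t2,t5,t6},{t4,t5,t6}}
  U134: {{t3,t5}}
  U135: {{t5},{t1,t5},{t2,t5},{t3,t5},{t4,t5},{t5,t6},{t5,t7},{t1,t5,t7},{t2,t5,t6},{t4,t5,t6}}
  U145: {{t3,t5}} {{t2,t3,t4}}
  U235: {{t2,t5},{t5,t6},{t2,t5,t6},{t4,t5,t6}}
  U245: {{t2,t3},{t2,t3,t4}}
  U345: {{t3,t5}}
  U1235: {{t2,t5},{t5,t6},{t2,t5,t6},{t4,t5,t6}}
  U1245: {{t2,t3,t4}}
  U1345: {{t3,t5}}
C dims 5,14,11,3; δ0: rk 4, SNF 1^4; δ1: rk 8, SNF 1^8; δ2: rk 3, SNF 1^3
degree 0: 5−4−0 = 1 → Ȟ^0 ≅ Z
degree 1: 14−8−4 = 2 → Ȟ^1 ≅ Z^2
degree 2: 11−3−8 = 0 → Ȟ^2 ≅ 0
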